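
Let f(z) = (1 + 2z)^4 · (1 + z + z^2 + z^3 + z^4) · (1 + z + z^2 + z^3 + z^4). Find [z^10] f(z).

(1 + 2z)^4 has coefficients 1,8,24,32,16 for degrees 0…4.
(1 + z + z^2 + z^3 + z^4) has coefficients 1,1,1,1,1,0,0,0,0,0,0 for degrees 0…10.
Finally multiplying by (1 + z + z^2 + z^3 + z^4), the product of all factors after the first has coefficients 1,2,3,4,5,4,3,2,1,0,0 for degrees 0…10.
[z^10] = 1·0 + 8·0 + 24·1 + 32·2 + 16·3 = 136.

136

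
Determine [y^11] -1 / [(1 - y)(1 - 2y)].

The denominator gives the recurrence a_n = 3a_(n−1) − 2a_(n−2) for n ≥ 2; the numerator fixes a_0 = -1, a_1 = -3.
Iterating: -1, -3, -7, -15, -31, -63, -127, -255, -511, -1023, -2047, -4095, so a_11 = -4095.

-4095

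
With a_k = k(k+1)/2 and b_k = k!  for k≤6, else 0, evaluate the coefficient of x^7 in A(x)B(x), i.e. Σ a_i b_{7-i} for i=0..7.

1363

This is [x^7] in the product of the two ordinary generating functions.
Σ = 0·0 + 1·720 + 3·120 + 6·24 + 10·6 + 15·2 + 21·1 + 28·1 = 1363.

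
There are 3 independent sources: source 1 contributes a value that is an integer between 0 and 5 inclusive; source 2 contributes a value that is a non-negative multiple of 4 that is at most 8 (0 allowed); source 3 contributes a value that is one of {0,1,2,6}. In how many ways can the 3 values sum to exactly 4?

The generating function for the choices is (1 + q + q² + q³ + q⁴ + q⁵)·(1 + q⁴ + q⁸)·(1 + q + q² + q⁶); the count is [q⁴].
(1 + q + q² + q³ + q⁴ + q⁵) has coefficients 1,1,1,1,1 for degrees 0…4.
(1 + q⁴ + q⁸) has coefficients 1,0,0,0,1 for degrees 0…4.
Finally multiplying by (1 + q + q² + q⁶), the product of all factors after the first has coefficients 1,1,1,0,1 for degrees 0…4.
[q⁴] = 1·1 + 1·0 + 1·1 + 1·1 + 1·1 = 4.

4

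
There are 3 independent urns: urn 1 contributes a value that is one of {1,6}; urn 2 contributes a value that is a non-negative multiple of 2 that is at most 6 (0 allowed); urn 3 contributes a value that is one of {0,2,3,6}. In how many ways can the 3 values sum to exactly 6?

The generating function for the choices is (y + y⁶)·(1 + y² + y⁴ + y⁶)·(1 + y² + y³ + y⁶); the count is [y⁶].
(y + y⁶) has coefficients 0,1,0,0,0,0,1 for degrees 0…6.
(1 + y² + y⁴ + y⁶) has coefficients 1,0,1,0,1,0,1 for degrees 0…6.
Finally multiplying by (1 + y² + y³ + y⁶), the product of all factors after the first has coefficients 1,0,2,1,2,1,3 for degrees 0…6.
[y⁶] = 1·1 + 1·1 = 2.

2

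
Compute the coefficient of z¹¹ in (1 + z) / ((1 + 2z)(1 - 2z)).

Partial fractions give a closed form: a_n = (1/4)·(-2)^n + (3/4)·2^n.
At n = 11: a_11 = 1024.

1024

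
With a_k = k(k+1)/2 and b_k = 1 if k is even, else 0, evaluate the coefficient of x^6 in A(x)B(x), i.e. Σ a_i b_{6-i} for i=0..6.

Write out a_i and b_{6-i} for i = 0,…,6 and sum the products.
Σ = 0·1 + 1·0 + 3·1 + 6·0 + 10·1 + 15·0 + 21·1 = 34.

34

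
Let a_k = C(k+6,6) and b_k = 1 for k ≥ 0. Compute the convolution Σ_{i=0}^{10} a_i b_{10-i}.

This is [x^10] in the product of the two ordinary generating functions.
Σ = 1·1 + 7·1 + 28·1 + 84·1 + 210·1 + 462·1 + 924·1 + 1716·1 + 3003·1 + 5005·1 + 8008·1 = 19448.

19448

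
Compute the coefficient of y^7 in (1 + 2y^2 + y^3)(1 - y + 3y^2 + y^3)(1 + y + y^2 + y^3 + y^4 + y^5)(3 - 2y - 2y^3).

-2

(1 + 2y^2 + y^3) has coefficients 1,0,2,1 for degrees 0…3.
(1 - y + 3y^2 + y^3) has coefficients 1,-1,3,1,0,0,0,0 for degrees 0…7.
Multiplying by (1 + y + y^2 + y^3 + y^4 + y^5) gives running coefficients 1,0,3,4,4,4,3,4 for degrees 0…7.
Finally multiplying by (3 - 2y - 2y^3), the product of all factors after the first has coefficients 3,-2,9,4,4,-2,-7,-2 for degrees 0…7.
[y^7] = 1·(-2) + 2·(-2) + 1·4 = -2.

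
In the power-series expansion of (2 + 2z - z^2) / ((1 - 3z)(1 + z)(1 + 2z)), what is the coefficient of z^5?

260

Partial fractions give a closed form: a_n = (23/20)·3^n + (1/4)·(-1)^n + (3/5)·(-2)^n.
At n = 5: a_5 = 260.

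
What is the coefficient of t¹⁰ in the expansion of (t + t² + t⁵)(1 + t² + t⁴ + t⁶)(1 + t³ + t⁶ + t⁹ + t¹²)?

4

(t + t² + t⁵) has coefficients 0,1,1,0,0,1 for degrees 0…5.
(1 + t² + t⁴ + t⁶) has coefficients 1,0,1,0,1,0,1,0,0,0,0 for degrees 0…10.
Finally multiplying by (1 + t³ + t⁶ + t⁹ + t¹²), the product of all factors after the first has coefficients 1,0,1,1,1,1,2,1,1,2,1 for degrees 0…10.
[t¹⁰] = 1·2 + 1·1 + 1·1 = 4.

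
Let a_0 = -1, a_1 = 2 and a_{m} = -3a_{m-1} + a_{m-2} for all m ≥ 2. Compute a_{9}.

29867

The ordinary generating function has denominator 1 + 3q - q^2.
Iterating the recurrence: a_0,…,a_{9} = -1, 2, -7, 23, -76, 251, -829, 2738, -9043, 29867.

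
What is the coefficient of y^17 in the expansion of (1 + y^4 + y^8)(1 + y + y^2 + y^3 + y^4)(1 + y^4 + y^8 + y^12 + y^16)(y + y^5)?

12

(1 + y^4 + y^8) has coefficients 1,0,0,0,1,0,0,0,1 for degrees 0…8.
(1 + y + y^2 + y^3 + y^4) has coefficients 1,1,1,1,1,0,0,0,0,0,0,0,0,0,0,0,0,0 for degrees 0…17.
Multiplying by (1 + y^4 + y^8 + y^12 + y^16) gives running coefficients 1,1,1,1,2,1,1,1,2,1,1,1,2,1,1,1,2,1 for degrees 0…17.
Finally multiplying by (y + y^5), the product of all factors after the first has coefficients 0,1,1,1,1,3,2,2,2,4,2,2,2,4,2,2,2,4 for degrees 0…17.
[y^17] = 1·4 + 1·4 + 1·4 = 12.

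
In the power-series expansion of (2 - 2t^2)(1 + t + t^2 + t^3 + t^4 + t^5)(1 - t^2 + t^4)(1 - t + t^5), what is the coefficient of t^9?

(2 - 2t^2) has coefficients 2,0,-2 for degrees 0…2.
(1 + t + t^2 + t^3 + t^4 + t^5) has coefficients 1,1,1,1,1,1,0,0,0,0 for degrees 0…9.
Multiplying by (1 - t^2 + t^4) gives running coefficients 1,1,0,0,1,1,0,0,1,1 for degrees 0…9.
Finally multiplying by (1 - t + t^5), the product of all factors after the first has coefficients 1,0,-1,0,1,1,0,0,1,1 for degrees 0…9.
[t^9] = 2·1 − 2·0 = 2.

2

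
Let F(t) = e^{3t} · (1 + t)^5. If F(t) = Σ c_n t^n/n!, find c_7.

435942

The EGF product rule gives c_7 = Σ_{k_1+k_2=7} C(7; k_1,k_2) · ∏ g_i(k_i), where e^{3t} gives (3)^k; (1+t)^5 gives the falling factorial (5)_k.
g_1(k) for k = 0…7: 1, 3, 9, 27, 81, 243, 729, 2187.
g_2(k) for k = 0…7: 1, 5, 20, 60, 120, 120, 0, 0.
c_7 = Σ_k C(7,k)·g_1(k)·g_2(7−k) = 21·9·120 + 35·27·120 + 35·81·60 + 21·243·20 + 7·729·5 + 1·2187·1 = 22680 + 113400 + 170100 + 102060 + 25515 + 2187 = 435942.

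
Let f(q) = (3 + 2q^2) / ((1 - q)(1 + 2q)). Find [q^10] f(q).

2391

The denominator gives the recurrence a_n = −a_(n−1) + 2a_(n−2) for n ≥ 3; the numerator fixes a_0 = 3, a_1 = -3, a_2 = 11.
Iterating: 3, -3, 11, -17, 39, -73, 151, -297, 599, -1193, 2391, so a_10 = 2391.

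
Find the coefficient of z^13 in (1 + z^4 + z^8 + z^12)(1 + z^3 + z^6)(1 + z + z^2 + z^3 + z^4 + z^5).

(1 + z^4 + z^8 + z^12) has coefficients 1,0,0,0,1,0,0,0,1,0,0,0,1 for degrees 0…12.
(1 + z^3 + z^6) has coefficients 1,0,0,1,0,0,1,0,0,0,0,0,0,0 for degrees 0…13.
Finally multiplying by (1 + z + z^2 + z^3 + z^4 + z^5), the product of all factors after the first has coefficients 1,1,1,2,2,2,2,2,2,1,1,1,0,0 for degrees 0…13.
[z^13] = 1·0 + 1·1 + 1·2 + 1·1 = 4.

4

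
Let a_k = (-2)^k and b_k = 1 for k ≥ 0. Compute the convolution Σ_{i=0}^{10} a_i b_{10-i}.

683

This is [x^10] in the product of the two ordinary generating functions.
Σ = 1·1 − 2·1 + 4·1 − 8·1 + 16·1 − 32·1 + 64·1 − 128·1 + 256·1 − 512·1 + 1024·1 = 683.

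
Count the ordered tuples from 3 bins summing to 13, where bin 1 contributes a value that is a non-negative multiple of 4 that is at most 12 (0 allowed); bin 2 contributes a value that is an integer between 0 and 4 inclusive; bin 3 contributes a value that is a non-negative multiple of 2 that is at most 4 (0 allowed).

3

The generating function for the choices is (1 + q^4 + q^8 + q^12)·(1 + q + q^2 + q^3 + q^4)·(1 + q^2 + q^4); the count is [q^13].
(1 + q^4 + q^8 + q^12) has coefficients 1,0,0,0,1,0,0,0,1,0,0,0,1 for degrees 0…12.
(1 + q + q^2 + q^3 + q^4) has coefficients 1,1,1,1,1,0,0,0,0,0,0,0,0,0 for degrees 0…13.
Finally multiplying by (1 + q^2 + q^4), the product of all factors after the first has coefficients 1,1,2,2,3,2,2,1,1,0,0,0,0,0 for degrees 0…13.
[q^13] = 1·0 + 1·0 + 1·2 + 1·1 = 3.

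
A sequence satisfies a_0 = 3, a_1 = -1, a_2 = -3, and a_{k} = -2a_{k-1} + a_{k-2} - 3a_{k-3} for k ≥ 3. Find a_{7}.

-119

The ordinary generating function has denominator 1 + 2y - y^2 + 3y^3.
Iterating the recurrence: a_0,…,a_{7} = 3, -1, -3, -4, 8, -11, 42, -119.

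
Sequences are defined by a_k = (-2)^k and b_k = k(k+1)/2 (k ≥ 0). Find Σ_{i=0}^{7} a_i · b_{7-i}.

This is [x^7] in the product of the two ordinary generating functions.
Σ = 1·28 − 2·21 + 4·15 − 8·10 + 16·6 − 32·3 + 64·1 − 128·0 = 30.

30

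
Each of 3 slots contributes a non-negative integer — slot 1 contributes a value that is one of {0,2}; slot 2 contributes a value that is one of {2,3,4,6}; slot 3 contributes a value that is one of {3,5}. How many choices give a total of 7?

The generating function for the choices is (1 + z^2)·(z^2 + z^3 + z^4 + z^6)·(z^3 + z^5); the count is [z^7].
(1 + z^2) has coefficients 1,0,1 for degrees 0…2.
(z^2 + z^3 + z^4 + z^6) has coefficients 0,0,1,1,1,0,1,0 for degrees 0…7.
Finally multiplying by (z^3 + z^5), the product of all factors after the first has coefficients 0,0,0,0,0,1,1,2 for degrees 0…7.
[z^7] = 1·2 + 1·1 = 3.

3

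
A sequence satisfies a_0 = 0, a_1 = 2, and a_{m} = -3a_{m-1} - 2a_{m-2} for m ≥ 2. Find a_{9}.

1022

The ordinary generating function has denominator 1 + 3y + 2y^2.
Iterating the recurrence: a_0,…,a_{9} = 0, 2, -6, 14, -30, 62, -126, 254, -510, 1022.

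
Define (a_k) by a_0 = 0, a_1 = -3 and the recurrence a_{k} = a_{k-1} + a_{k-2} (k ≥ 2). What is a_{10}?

-165

The ordinary generating function has denominator 1 - x - x^2.
Iterating the recurrence: a_0,…,a_{10} = 0, -3, -3, -6, -9, -15, -24, -39, -63, -102, -165.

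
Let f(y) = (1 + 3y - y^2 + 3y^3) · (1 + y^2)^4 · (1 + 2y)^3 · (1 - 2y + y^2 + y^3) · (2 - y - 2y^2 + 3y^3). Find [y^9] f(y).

250

(1 + 3y - y^2 + 3y^3) has coefficients 1,3,-1,3 for degrees 0…3.
(1 + y^2)^4 has coefficients 1,0,4,0,6,0,4,0,1,0 for degrees 0…9.
Multiplying by (1 + 2y)^3 gives running coefficients 1,6,16,32,54,68,76,72,49,38 for degrees 0…9.
Multiplying by (1 - 2y + y^2 + y^3) gives running coefficients 1,4,5,7,12,8,26,42,49,88 for degrees 0…9.
Finally multiplying by (2 - y - 2y^2 + 3y^3), the product of all factors after the first has coefficients 2,7,4,4,19,5,41,78,28,121 for degrees 0…9.
[y^9] = 1·121 + 3·28 − 1·78 + 3·41 = 250.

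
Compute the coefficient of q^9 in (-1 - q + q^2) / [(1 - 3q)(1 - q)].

The denominator gives the recurrence a_n = 4a_(n−1) − 3a_(n−2) for n ≥ 3; the numerator fixes a_0 = -1, a_1 = -5, a_2 = -16.
Iterating: -1, -5, -16, -49, -148, -445, -1336, -4009, -12028, -36085, so a_9 = -36085.

-36085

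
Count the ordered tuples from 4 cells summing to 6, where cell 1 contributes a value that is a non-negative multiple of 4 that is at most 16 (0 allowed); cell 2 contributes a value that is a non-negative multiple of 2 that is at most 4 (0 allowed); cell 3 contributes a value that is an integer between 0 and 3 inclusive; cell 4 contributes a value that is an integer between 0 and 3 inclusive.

11

The generating function for the choices is (1 + t⁴ + t⁸ + t¹² + t¹⁶)·(1 + t² + t⁴)·(1 + t + t² + t³)·(1 + t + t² + t³); the count is [t⁶].
(1 + t⁴ + t⁸ + t¹² + t¹⁶) has coefficients 1,0,0,0,1,0,0 for degrees 0…6.
(1 + t² + t⁴) has coefficients 1,0,1,0,1,0,0 for degrees 0…6.
Multiplying by (1 + t + t² + t³) gives running coefficients 1,1,2,2,2,2,1 for degrees 0…6.
Finally multiplying by (1 + t + t² + t³), the product of all factors after the first has coefficients 1,2,4,6,7,8,7 for degrees 0…6.
[t⁶] = 1·7 + 1·4 = 11.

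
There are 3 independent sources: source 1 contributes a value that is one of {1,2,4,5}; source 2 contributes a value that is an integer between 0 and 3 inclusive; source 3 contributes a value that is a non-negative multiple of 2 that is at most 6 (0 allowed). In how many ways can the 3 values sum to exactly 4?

5

The generating function for the choices is (y + y² + y⁴ + y⁵)·(1 + y + y² + y³)·(1 + y² + y⁴ + y⁶); the count is [y⁴].
(y + y² + y⁴ + y⁵) has coefficients 0,1,1,0,1 for degrees 0…4.
(1 + y + y² + y³) has coefficients 1,1,1,1,0 for degrees 0…4.
Finally multiplying by (1 + y² + y⁴ + y⁶), the product of all factors after the first has coefficients 1,1,2,2,2 for degrees 0…4.
[y⁴] = 1·2 + 1·2 + 1·1 = 5.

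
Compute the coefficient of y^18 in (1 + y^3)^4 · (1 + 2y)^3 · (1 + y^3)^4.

476

(1 + y^3)^4 has coefficients 1,0,0,4,0,0,6,0,0,4,0,0,1 for degrees 0…12.
(1 + 2y)^3 has coefficients 1,6,12,8,0,0,0,0,0,0,0,0,0,0,0,0,0,0,0 for degrees 0…18.
Finally multiplying by (1 + y^3)^4, the product of all factors after the first has coefficients 1,6,12,12,24,48,38,36,72,52,24,48,33,6,12,8,0,0,0 for degrees 0…18.
[y^18] = 1·0 + 4·8 + 6·33 + 4·52 + 1·38 = 476.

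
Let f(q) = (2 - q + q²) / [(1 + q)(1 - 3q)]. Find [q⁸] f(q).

8749

The denominator gives the recurrence a_n = 2a_(n−1) + 3a_(n−2) for n ≥ 3; the numerator fixes a_0 = 2, a_1 = 3, a_2 = 13.
Iterating: 2, 3, 13, 35, 109, 323, 973, 2915, 8749, so a_8 = 8749.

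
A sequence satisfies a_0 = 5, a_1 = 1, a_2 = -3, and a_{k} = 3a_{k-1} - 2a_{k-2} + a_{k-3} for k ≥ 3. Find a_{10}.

-1648

The ordinary generating function has denominator 1 - 3x + 2x^2 - x^3.
Iterating the recurrence: a_0,…,a_{10} = 5, 1, -3, -6, -11, -24, -56, -131, -305, -709, -1648.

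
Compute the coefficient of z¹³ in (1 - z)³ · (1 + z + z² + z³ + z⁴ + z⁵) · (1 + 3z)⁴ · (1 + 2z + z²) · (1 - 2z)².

(1 - z)³ has coefficients 1,-3,3,-1 for degrees 0…3.
(1 + z + z² + z³ + z⁴ + z⁵) has coefficients 1,1,1,1,1,1,0,0,0,0,0,0,0,0 for degrees 0…13.
Multiplying by (1 + 3z)⁴ gives running coefficients 1,13,67,175,256,256,255,243,189,81,0,0,0,0 for degrees 0…13.
Multiplying by (1 + 2z + z²) gives running coefficients 1,15,94,322,673,943,1023,1009,930,702,351,81,0,0 for degrees 0…13.
Finally multiplying by (1 - 2z)², the product of all factors after the first has coefficients 1,11,38,6,-239,-461,-57,689,986,1018,1263,1485,1080,324 for degrees 0…13.
[z¹³] = 1·324 − 3·1080 + 3·1485 − 1·1263 = 276.

276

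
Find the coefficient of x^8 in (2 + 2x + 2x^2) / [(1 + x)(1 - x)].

The denominator gives the recurrence a_n = a_(n−2) for n ≥ 3; the numerator fixes a_0 = 2, a_1 = 2, a_2 = 4.
Iterating: 2, 2, 4, 2, 4, 2, 4, 2, 4, so a_8 = 4.

4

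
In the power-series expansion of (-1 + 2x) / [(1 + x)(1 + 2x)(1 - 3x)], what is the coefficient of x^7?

Partial fractions give a closed form: a_n = (3/4)·(-1)^n + (-8/5)·(-2)^n + (-3/20)·3^n.
At n = 7: a_7 = -124.

-124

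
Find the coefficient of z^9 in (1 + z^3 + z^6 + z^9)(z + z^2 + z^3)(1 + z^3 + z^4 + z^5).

(1 + z^3 + z^6 + z^9) has coefficients 1,0,0,1,0,0,1,0,0,1 for degrees 0…9.
(z + z^2 + z^3) has coefficients 0,1,1,1,0,0,0,0,0,0 for degrees 0…9.
Finally multiplying by (1 + z^3 + z^4 + z^5), the product of all factors after the first has coefficients 0,1,1,1,1,2,3,2,1,0 for degrees 0…9.
[z^9] = 1·0 + 1·3 + 1·1 + 1·0 = 4.

4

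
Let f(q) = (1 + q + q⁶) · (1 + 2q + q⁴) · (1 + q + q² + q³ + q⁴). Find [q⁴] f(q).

7

(1 + q + q⁶) has coefficients 1,1,0,0,0 for degrees 0…4.
(1 + 2q + q⁴) has coefficients 1,2,0,0,1 for degrees 0…4.
Finally multiplying by (1 + q + q² + q³ + q⁴), the product of all factors after the first has coefficients 1,3,3,3,4 for degrees 0…4.
[q⁴] = 1·4 + 1·3 = 7.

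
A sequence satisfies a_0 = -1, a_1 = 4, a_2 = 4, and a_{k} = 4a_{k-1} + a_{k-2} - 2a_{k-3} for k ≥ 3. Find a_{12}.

The ordinary generating function has denominator 1 - 4t - t^2 + 2t^3.
Iterating the recurrence: a_0,…,a_{12} = -1, 4, 4, 22, 84, 350, 1440, 5942, 24508, 101094, 417000, 1720078, 7095124.

7095124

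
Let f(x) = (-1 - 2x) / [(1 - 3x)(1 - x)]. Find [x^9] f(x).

Partial fractions give a closed form: a_n = (-5/2)·3^n + (3/2)·1^n.
At n = 9: a_9 = -49206.

-49206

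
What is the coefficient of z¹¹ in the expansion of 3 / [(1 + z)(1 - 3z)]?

Partial fractions give a closed form: a_n = (3/4)·(-1)^n + (9/4)·3^n.
At n = 11: a_11 = 398580.

398580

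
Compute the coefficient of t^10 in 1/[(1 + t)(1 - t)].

1

Partial fractions give a closed form: a_n = (1/2)·(-1)^n + (1/2)·1^n.
At n = 10: a_10 = 1.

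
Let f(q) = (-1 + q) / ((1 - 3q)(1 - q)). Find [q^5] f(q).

-243

Partial fractions give a closed form: a_n = (-1)·3^n.
At n = 5: a_5 = -243.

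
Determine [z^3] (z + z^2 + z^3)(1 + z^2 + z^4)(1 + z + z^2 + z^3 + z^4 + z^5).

(z + z^2 + z^3) has coefficients 0,1,1,1 for degrees 0…3.
(1 + z^2 + z^4) has coefficients 1,0,1,0 for degrees 0…3.
Finally multiplying by (1 + z + z^2 + z^3 + z^4 + z^5), the product of all factors after the first has coefficients 1,1,2,2 for degrees 0…3.
[z^3] = 1·2 + 1·1 + 1·1 = 4.

4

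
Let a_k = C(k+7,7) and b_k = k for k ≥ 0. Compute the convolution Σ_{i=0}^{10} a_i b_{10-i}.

48620

This is [x^10] in the product of the two ordinary generating functions.
Σ = 1·10 + 8·9 + 36·8 + 120·7 + 330·6 + 792·5 + 1716·4 + 3432·3 + 6435·2 + 11440·1 + 19448·0 = 48620.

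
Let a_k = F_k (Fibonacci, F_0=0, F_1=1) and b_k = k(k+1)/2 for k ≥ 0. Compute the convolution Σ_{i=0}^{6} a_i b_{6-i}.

51

The convolution is the x^6 coefficient of A(x)B(x).
Σ = 0·21 + 1·15 + 1·10 + 2·6 + 3·3 + 5·1 + 8·0 = 51.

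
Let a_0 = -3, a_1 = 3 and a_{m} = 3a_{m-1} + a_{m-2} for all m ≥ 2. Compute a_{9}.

The ordinary generating function has denominator 1 - 3y - y^2.
Iterating the recurrence: a_0,…,a_{9} = -3, 3, 6, 21, 69, 228, 753, 2487, 8214, 27129.

27129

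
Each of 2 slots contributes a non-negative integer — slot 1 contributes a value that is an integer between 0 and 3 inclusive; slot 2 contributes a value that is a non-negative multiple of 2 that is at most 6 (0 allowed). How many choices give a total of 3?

The generating function for the choices is (1 + q + q^2 + q^3)·(1 + q^2 + q^4 + q^6); the count is [q^3].
(1 + q + q^2 + q^3) has coefficients 1,1,1,1 for degrees 0…3.
(1 + q^2 + q^4 + q^6) has coefficients 1,0,1,0 for degrees 0…3.
[q^3] = 1·0 + 1·1 + 1·0 + 1·1 = 2.

2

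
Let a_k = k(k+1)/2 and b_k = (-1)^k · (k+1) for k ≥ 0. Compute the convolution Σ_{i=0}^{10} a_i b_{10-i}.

The convolution is the x^10 coefficient of A(x)B(x).
Σ = 0·11 + 1·(-10) + 3·9 + 6·(-8) + 10·7 + 15·(-6) + 21·5 + 28·(-4) + 36·3 + 45·(-2) + 55·1 = 15.

15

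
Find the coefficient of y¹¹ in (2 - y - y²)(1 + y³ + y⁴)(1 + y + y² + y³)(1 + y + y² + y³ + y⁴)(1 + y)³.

-46

(2 - y - y²) has coefficients 2,-1,-1 for degrees 0…2.
(1 + y³ + y⁴) has coefficients 1,0,0,1,1,0,0,0,0,0,0,0 for degrees 0…11.
Multiplying by (1 + y + y² + y³) gives running coefficients 1,1,1,2,2,2,2,1,0,0,0,0 for degrees 0…11.
Multiplying by (1 + y + y² + y³ + y⁴) gives running coefficients 1,2,3,5,7,8,9,9,7,5,3,1 for degrees 0…11.
Finally multiplying by (1 + y)³, the product of all factors after the first has coefficients 1,5,12,21,33,47,59,67,69,62,48,32 for degrees 0…11.
[y¹¹] = 2·32 − 1·48 − 1·62 = -46.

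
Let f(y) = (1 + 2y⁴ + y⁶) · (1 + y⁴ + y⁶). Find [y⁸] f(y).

(1 + 2y⁴ + y⁶) has coefficients 1,0,0,0,2,0,1 for degrees 0…6.
(1 + y⁴ + y⁶) has coefficients 1,0,0,0,1,0,1,0,0 for degrees 0…8.
[y⁸] = 1·0 + 2·1 + 1·0 = 2.

2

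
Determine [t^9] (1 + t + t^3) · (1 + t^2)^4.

5

(1 + t + t^3) has coefficients 1,1,0,1 for degrees 0…3.
(1 + t^2)^4 has coefficients 1,0,4,0,6,0,4,0,1,0 for degrees 0…9.
[t^9] = 1·0 + 1·1 + 1·4 = 5.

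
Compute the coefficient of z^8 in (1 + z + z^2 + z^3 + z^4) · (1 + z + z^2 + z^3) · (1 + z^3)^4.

(1 + z + z^2 + z^3 + z^4) has coefficients 1,1,1,1,1 for degrees 0…4.
(1 + z + z^2 + z^3) has coefficients 1,1,1,1,0,0,0,0,0 for degrees 0…8.
Finally multiplying by (1 + z^3)^4, the product of all factors after the first has coefficients 1,1,1,5,4,4,10,6,6 for degrees 0…8.
[z^8] = 1·6 + 1·6 + 1·10 + 1·4 + 1·4 = 30.

30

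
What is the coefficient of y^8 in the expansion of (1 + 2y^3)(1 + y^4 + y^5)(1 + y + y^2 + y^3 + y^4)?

6

(1 + 2y^3) has coefficients 1,0,0,2 for degrees 0…3.
(1 + y^4 + y^5) has coefficients 1,0,0,0,1,1,0,0,0 for degrees 0…8.
Finally multiplying by (1 + y + y^2 + y^3 + y^4), the product of all factors after the first has coefficients 1,1,1,1,2,2,2,2,2 for degrees 0…8.
[y^8] = 1·2 + 2·2 = 6.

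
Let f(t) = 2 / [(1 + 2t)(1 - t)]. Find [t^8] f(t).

Partial fractions give a closed form: a_n = (4/3)·(-2)^n + (2/3)·1^n.
At n = 8: a_8 = 342.

342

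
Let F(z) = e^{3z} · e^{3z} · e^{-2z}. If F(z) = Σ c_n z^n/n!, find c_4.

256

The EGF product rule gives c_4 = Σ_{k_1+k_2+k_3=4} C(4; k_1,k_2,k_3) · ∏ g_i(k_i), where e^{3z} gives (3)^k; e^{3z} gives (3)^k; e^{-2z} gives (-2)^k.
g_1(k) for k = 0…4: 1, 3, 9, 27, 81.
g_2(k) for k = 0…4: 1, 3, 9, 27, 81.
g_3(k) for k = 0…4: 1, -2, 4, -8, 16.
First combine the last two factors: h(k) = Σ_j C(k,j)·g_2(j)·g_3(k−j) for k = 0…4: 1, 1, 1, 1, 1.
c_4 = Σ_k C(4,k)·g_1(k)·h(4−k) = 1·1·1 + 4·3·1 + 6·9·1 + 4·27·1 + 1·81·1 = 1 + 12 + 54 + 108 + 81 = 256.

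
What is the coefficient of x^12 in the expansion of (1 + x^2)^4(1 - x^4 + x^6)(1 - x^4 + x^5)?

(1 + x^2)^4 has coefficients 1,0,4,0,6,0,4,0,1 for degrees 0…8.
(1 - x^4 + x^6) has coefficients 1,0,0,0,-1,0,1,0,0,0,0,0,0 for degrees 0…12.
Finally multiplying by (1 - x^4 + x^5), the product of all factors after the first has coefficients 1,0,0,0,-2,1,1,0,1,-1,-1,1,0 for degrees 0…12.
[x^12] = 1·0 + 4·(-1) + 6·1 + 4·1 + 1·(-2) = 4.

4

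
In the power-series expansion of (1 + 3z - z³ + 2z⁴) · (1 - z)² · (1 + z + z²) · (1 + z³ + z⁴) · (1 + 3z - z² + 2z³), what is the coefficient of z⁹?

10

(1 + 3z - z³ + 2z⁴) has coefficients 1,3,0,-1,2 for degrees 0…4.
(1 - z)² has coefficients 1,-2,1,0,0,0,0,0,0,0 for degrees 0…9.
Multiplying by (1 + z + z²) gives running coefficients 1,-1,0,-1,1,0,0,0,0,0 for degrees 0…9.
Multiplying by (1 + z³ + z⁴) gives running coefficients 1,-1,0,0,1,-1,-1,0,1,0 for degrees 0…9.
Finally multiplying by (1 + 3z - z² + 2z³), the product of all factors after the first has coefficients 1,2,-4,3,-1,2,-5,0,0,1 for degrees 0…9.
[z⁹] = 1·1 + 3·0 − 1·(-5) + 2·2 = 10.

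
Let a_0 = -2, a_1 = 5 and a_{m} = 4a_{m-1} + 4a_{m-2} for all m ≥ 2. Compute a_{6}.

The ordinary generating function has denominator 1 - 4x - 4x^2.
Iterating the recurrence: a_0,…,a_{6} = -2, 5, 12, 68, 320, 1552, 7488.

7488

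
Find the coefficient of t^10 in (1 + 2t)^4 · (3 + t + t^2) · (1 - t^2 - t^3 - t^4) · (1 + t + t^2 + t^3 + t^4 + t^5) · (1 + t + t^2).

(1 + 2t)^4 has coefficients 1,8,24,32,16 for degrees 0…4.
(3 + t + t^2) has coefficients 3,1,1,0,0,0,0,0,0,0,0 for degrees 0…10.
Multiplying by (1 - t^2 - t^3 - t^4) gives running coefficients 3,1,-2,-4,-5,-2,-1,0,0,0,0 for degrees 0…10.
Multiplying by (1 + t + t^2 + t^3 + t^4 + t^5) gives running coefficients 3,4,2,-2,-7,-9,-13,-14,-12,-8,-3 for degrees 0…10.
Finally multiplying by (1 + t + t^2), the product of all factors after the first has coefficients 3,7,9,4,-7,-18,-29,-36,-39,-34,-23 for degrees 0…10.
[t^10] = 1·(-23) + 8·(-34) + 24·(-39) + 32·(-36) + 16·(-29) = -2847.

-2847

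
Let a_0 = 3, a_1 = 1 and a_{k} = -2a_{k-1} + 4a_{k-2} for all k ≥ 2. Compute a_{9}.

-23552

The ordinary generating function has denominator 1 + 2q - 4q^2.
Iterating the recurrence: a_0,…,a_{9} = 3, 1, 10, -16, 72, -208, 704, -2240, 7296, -23552.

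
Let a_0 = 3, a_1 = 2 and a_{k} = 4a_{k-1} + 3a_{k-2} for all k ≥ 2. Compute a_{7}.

34754

The ordinary generating function has denominator 1 - 4q - 3q^2.
Iterating the recurrence: a_0,…,a_{7} = 3, 2, 17, 74, 347, 1610, 7481, 34754.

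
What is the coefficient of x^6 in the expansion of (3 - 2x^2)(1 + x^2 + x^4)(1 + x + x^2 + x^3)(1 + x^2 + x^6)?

4

(3 - 2x^2) has coefficients 3,0,-2 for degrees 0…2.
(1 + x^2 + x^4) has coefficients 1,0,1,0,1,0,0 for degrees 0…6.
Multiplying by (1 + x + x^2 + x^3) gives running coefficients 1,1,2,2,2,2,1 for degrees 0…6.
Finally multiplying by (1 + x^2 + x^6), the product of all factors after the first has coefficients 1,1,3,3,4,4,4 for degrees 0…6.
[x^6] = 3·4 − 2·4 = 4.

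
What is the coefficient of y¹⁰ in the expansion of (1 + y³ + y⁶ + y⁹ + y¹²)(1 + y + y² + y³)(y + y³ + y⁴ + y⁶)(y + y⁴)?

(1 + y³ + y⁶ + y⁹ + y¹²) has coefficients 1,0,0,1,0,0,1,0,0,1,0 for degrees 0…10.
(1 + y + y² + y³) has coefficients 1,1,1,1,0,0,0,0,0,0,0 for degrees 0…10.
Multiplying by (y + y³ + y⁴ + y⁶) gives running coefficients 0,1,1,2,3,2,3,2,1,1,0 for degrees 0…10.
Finally multiplying by (y + y⁴), the product of all factors after the first has coefficients 0,0,1,1,2,4,3,5,5,3,4 for degrees 0…10.
[y¹⁰] = 1·4 + 1·5 + 1·2 + 1·0 = 11.

11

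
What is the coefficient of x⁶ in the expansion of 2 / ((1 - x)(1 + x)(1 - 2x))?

The denominator gives the recurrence a_n = 2a_(n−1) + a_(n−2) − 2a_(n−3) for n ≥ 3; the numerator fixes a_0 = 2, a_1 = 4, a_2 = 10.
Iterating: 2, 4, 10, 20, 42, 84, 170, so a_6 = 170.

170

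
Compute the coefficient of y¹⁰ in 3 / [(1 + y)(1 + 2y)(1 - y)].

4095

The denominator gives the recurrence a_n = −2a_(n−1) + a_(n−2) + 2a_(n−3) for n ≥ 3; the numerator fixes a_0 = 3, a_1 = -6, a_2 = 15.
Iterating: 3, -6, 15, -30, 63, -126, 255, -510, 1023, -2046, 4095, so a_10 = 4095.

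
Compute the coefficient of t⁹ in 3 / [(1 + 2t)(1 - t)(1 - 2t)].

1023

Partial fractions give a closed form: a_n = (1)·(-2)^n + (-1)·1^n + (3)·2^n.
At n = 9: a_9 = 1023.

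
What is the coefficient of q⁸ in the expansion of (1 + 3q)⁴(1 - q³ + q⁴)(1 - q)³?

(1 + 3q)⁴ has coefficients 1,12,54,108,81 for degrees 0…4.
(1 - q³ + q⁴) has coefficients 1,0,0,-1,1,0,0,0,0 for degrees 0…8.
Finally multiplying by (1 - q)³, the product of all factors after the first has coefficients 1,-3,3,-2,4,-6,4,-1,0 for degrees 0…8.
[q⁸] = 1·0 + 12·(-1) + 54·4 + 108·(-6) + 81·4 = -120.

-120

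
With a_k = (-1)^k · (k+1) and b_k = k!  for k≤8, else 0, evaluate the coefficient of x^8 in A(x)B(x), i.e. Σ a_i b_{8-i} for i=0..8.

This is [x^8] in the product of the two ordinary generating functions.
Σ = 1·40320 − 2·5040 + 3·720 − 4·120 + 5·24 − 6·6 + 7·2 − 8·1 + 9·1 = 32019.

32019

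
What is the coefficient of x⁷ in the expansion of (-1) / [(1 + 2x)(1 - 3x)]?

-1261

The denominator gives the recurrence a_n = a_(n−1) + 6a_(n−2) for n ≥ 3; the numerator fixes a_0 = -1, a_1 = -1, a_2 = -7.
Iterating: -1, -1, -7, -13, -55, -133, -463, -1261, so a_7 = -1261.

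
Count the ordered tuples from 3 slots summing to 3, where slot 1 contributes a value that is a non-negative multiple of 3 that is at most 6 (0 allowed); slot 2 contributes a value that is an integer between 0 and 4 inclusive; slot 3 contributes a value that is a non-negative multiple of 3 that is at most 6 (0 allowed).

The generating function for the choices is (1 + x³ + x⁶)·(1 + x + x² + x³ + x⁴)·(1 + x³ + x⁶); the count is [x³].
(1 + x³ + x⁶) has coefficients 1,0,0,1 for degrees 0…3.
(1 + x + x² + x³ + x⁴) has coefficients 1,1,1,1 for degrees 0…3.
Finally multiplying by (1 + x³ + x⁶), the product of all factors after the first has coefficients 1,1,1,2 for degrees 0…3.
[x³] = 1·2 + 1·1 = 3.

3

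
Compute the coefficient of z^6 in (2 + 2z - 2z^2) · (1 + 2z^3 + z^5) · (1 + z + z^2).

4

(2 + 2z - 2z^2) has coefficients 2,2,-2 for degrees 0…2.
(1 + 2z^3 + z^5) has coefficients 1,0,0,2,0,1,0 for degrees 0…6.
Finally multiplying by (1 + z + z^2), the product of all factors after the first has coefficients 1,1,1,2,2,3,1 for degrees 0…6.
[z^6] = 2·1 + 2·3 − 2·2 = 4.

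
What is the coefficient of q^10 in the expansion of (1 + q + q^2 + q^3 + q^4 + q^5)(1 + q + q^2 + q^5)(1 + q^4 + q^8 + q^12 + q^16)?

7

(1 + q + q^2 + q^3 + q^4 + q^5) has coefficients 1,1,1,1,1,1 for degrees 0…5.
(1 + q + q^2 + q^5) has coefficients 1,1,1,0,0,1,0,0,0,0,0 for degrees 0…10.
Finally multiplying by (1 + q^4 + q^8 + q^12 + q^16), the product of all factors after the first has coefficients 1,1,1,0,1,2,1,0,1,2,1 for degrees 0…10.
[q^10] = 1·1 + 1·2 + 1·1 + 1·0 + 1·1 + 1·2 = 7.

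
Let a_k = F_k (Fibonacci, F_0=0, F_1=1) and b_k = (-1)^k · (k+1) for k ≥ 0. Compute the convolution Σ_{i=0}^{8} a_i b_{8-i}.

1

Write out a_i and b_{8-i} for i = 0,…,8 and sum the products.
Σ = 0·9 + 1·(-8) + 1·7 + 2·(-6) + 3·5 + 5·(-4) + 8·3 + 13·(-2) + 21·1 = 1.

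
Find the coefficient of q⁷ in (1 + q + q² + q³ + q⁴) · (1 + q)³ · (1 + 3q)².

88

(1 + q + q² + q³ + q⁴) has coefficients 1,1,1,1,1 for degrees 0…4.
(1 + q)³ has coefficients 1,3,3,1,0,0,0,0 for degrees 0…7.
Finally multiplying by (1 + 3q)², the product of all factors after the first has coefficients 1,9,30,46,33,9,0,0 for degrees 0…7.
[q⁷] = 1·0 + 1·0 + 1·9 + 1·33 + 1·46 = 88.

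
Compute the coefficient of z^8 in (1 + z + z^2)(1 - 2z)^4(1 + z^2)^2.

(1 + z + z^2) has coefficients 1,1,1 for degrees 0…2.
(1 - 2z)^4 has coefficients 1,-8,24,-32,16,0,0,0,0 for degrees 0…8.
Finally multiplying by (1 + z^2)^2, the product of all factors after the first has coefficients 1,-8,26,-48,65,-72,56,-32,16 for degrees 0…8.
[z^8] = 1·16 + 1·(-32) + 1·56 = 40.

40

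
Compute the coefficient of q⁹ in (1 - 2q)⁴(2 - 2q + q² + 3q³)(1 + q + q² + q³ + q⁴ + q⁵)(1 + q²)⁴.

80

(1 - 2q)⁴ has coefficients 1,-8,24,-32,16 for degrees 0…4.
(2 - 2q + q² + 3q³) has coefficients 2,-2,1,3,0,0,0,0,0,0 for degrees 0…9.
Multiplying by (1 + q + q² + q³ + q⁴ + q⁵) gives running coefficients 2,0,1,4,4,4,2,4,3,0 for degrees 0…9.
Finally multiplying by (1 + q²)⁴, the product of all factors after the first has coefficients 2,0,9,4,20,20,32,44,41,56 for degrees 0…9.
[q⁹] = 1·56 − 8·41 + 24·44 − 32·32 + 16·20 = 80.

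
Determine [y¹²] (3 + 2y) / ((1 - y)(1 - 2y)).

Partial fractions give a closed form: a_n = (-5)·1^n + (8)·2^n.
At n = 12: a_12 = 32763.

32763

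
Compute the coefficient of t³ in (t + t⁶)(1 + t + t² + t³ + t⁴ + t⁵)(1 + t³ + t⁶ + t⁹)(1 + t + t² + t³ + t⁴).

3

(t + t⁶) has coefficients 0,1,0,0 for degrees 0…3.
(1 + t + t² + t³ + t⁴ + t⁵) has coefficients 1,1,1,1 for degrees 0…3.
Multiplying by (1 + t³ + t⁶ + t⁹) gives running coefficients 1,1,1,2 for degrees 0…3.
Finally multiplying by (1 + t + t² + t³ + t⁴), the product of all factors after the first has coefficients 1,2,3,5 for degrees 0…3.
[t³] = 1·3 = 3.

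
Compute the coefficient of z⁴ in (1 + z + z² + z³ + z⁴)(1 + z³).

(1 + z + z² + z³ + z⁴) has coefficients 1,1,1,1,1 for degrees 0…4.
(1 + z³) has coefficients 1,0,0,1,0 for degrees 0…4.
[z⁴] = 1·0 + 1·1 + 1·0 + 1·0 + 1·1 = 2.

2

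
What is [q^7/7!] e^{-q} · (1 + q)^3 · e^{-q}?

The EGF product rule gives c_7 = Σ_{k_1+k_2+k_3=7} C(7; k_1,k_2,k_3) · ∏ g_i(k_i), where e^{-q} gives (-1)^k; (1+q)^3 gives the falling factorial (3)_k; e^{-q} gives (-1)^k.
g_1(k) for k = 0…7: 1, -1, 1, -1, 1, -1, 1, -1.
g_2(k) for k = 0…7: 1, 3, 6, 6, 0, 0, 0, 0.
g_3(k) for k = 0…7: 1, -1, 1, -1, 1, -1, 1, -1.
First combine the last two factors: h(k) = Σ_j C(k,j)·g_2(j)·g_3(k−j) for k = 0…7: 1, 2, 1, -4, 1, 14, -47, 104.
c_7 = Σ_k C(7,k)·g_1(k)·h(7−k) = 1·1·104 + 7·(-1)·(-47) + 21·1·14 + 35·(-1)·1 + 35·1·(-4) + 21·(-1)·1 + 7·1·2 + 1·(-1)·1 = 104 + 329 + 294 − 35 − 140 − 21 + 14 − 1 = 544.

544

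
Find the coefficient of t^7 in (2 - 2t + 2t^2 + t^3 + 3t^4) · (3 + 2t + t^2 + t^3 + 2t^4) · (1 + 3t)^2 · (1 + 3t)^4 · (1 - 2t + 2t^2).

(2 - 2t + 2t^2 + t^3 + 3t^4) has coefficients 2,-2,2,1,3 for degrees 0…4.
(3 + 2t + t^2 + t^3 + 2t^4) has coefficients 3,2,1,1,2,0,0,0 for degrees 0…7.
Multiplying by (1 + 3t)^2 gives running coefficients 3,20,40,25,17,21,18,0 for degrees 0…7.
Multiplying by (1 + 3t)^4 gives running coefficients 3,56,442,1909,4880,7515,7128,5211 for degrees 0…7.
Finally multiplying by (1 - 2t + 2t^2), the product of all factors after the first has coefficients 3,50,336,1137,1946,1573,1858,5985 for degrees 0…7.
[t^7] = 2·5985 − 2·1858 + 2·1573 + 1·1946 + 3·1137 = 16757.

16757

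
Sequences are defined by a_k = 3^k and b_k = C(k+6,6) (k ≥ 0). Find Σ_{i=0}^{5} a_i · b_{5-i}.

Write out a_i and b_{5-i} for i = 0,…,5 and sum the products.
Σ = 1·462 + 3·210 + 9·84 + 27·28 + 81·7 + 243·1 = 3414.

3414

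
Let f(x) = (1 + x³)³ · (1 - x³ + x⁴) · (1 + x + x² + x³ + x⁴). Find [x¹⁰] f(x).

4

(1 + x³)³ has coefficients 1,0,0,3,0,0,3,0,0,1 for degrees 0…9.
(1 - x³ + x⁴) has coefficients 1,0,0,-1,1,0,0,0,0,0,0 for degrees 0…10.
Finally multiplying by (1 + x + x² + x³ + x⁴), the product of all factors after the first has coefficients 1,1,1,0,1,0,0,0,1,0,0 for degrees 0…10.
[x¹⁰] = 1·0 + 3·0 + 3·1 + 1·1 = 4.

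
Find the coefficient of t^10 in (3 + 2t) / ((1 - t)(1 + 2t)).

The denominator gives the recurrence a_n = −a_(n−1) + 2a_(n−2) for n ≥ 2; the numerator fixes a_0 = 3, a_1 = -1.
Iterating: 3, -1, 7, -9, 23, -41, 87, -169, 343, -681, 1367, so a_10 = 1367.

1367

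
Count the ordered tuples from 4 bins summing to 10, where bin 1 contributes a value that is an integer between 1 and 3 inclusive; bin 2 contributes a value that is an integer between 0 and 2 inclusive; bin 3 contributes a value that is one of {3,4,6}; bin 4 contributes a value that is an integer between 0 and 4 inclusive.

The generating function for the choices is (z + z² + z³)·(1 + z + z²)·(z³ + z⁴ + z⁶)·(1 + z + z² + z³ + z⁴); the count is [z¹⁰].
(z + z² + z³) has coefficients 0,1,1,1 for degrees 0…3.
(1 + z + z²) has coefficients 1,1,1,0,0,0,0,0,0,0,0 for degrees 0…10.
Multiplying by (z³ + z⁴ + z⁶) gives running coefficients 0,0,0,1,2,2,2,1,1,0,0 for degrees 0…10.
Finally multiplying by (1 + z + z² + z³ + z⁴), the product of all factors after the first has coefficients 0,0,0,1,3,5,7,8,8,6,4 for degrees 0…10.
[z¹⁰] = 1·6 + 1·8 + 1·8 = 22.

22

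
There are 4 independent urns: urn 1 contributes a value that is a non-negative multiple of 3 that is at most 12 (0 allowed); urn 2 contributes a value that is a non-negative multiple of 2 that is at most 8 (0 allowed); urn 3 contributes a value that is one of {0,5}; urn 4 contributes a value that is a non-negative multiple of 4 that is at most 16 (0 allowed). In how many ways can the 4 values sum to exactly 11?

7

The generating function for the choices is (1 + q^3 + q^6 + q^9 + q^12)·(1 + q^2 + q^4 + q^6 + q^8)·(1 + q^5)·(1 + q^4 + q^8 + q^12 + q^16); the count is [q^11].
(1 + q^3 + q^6 + q^9 + q^12) has coefficients 1,0,0,1,0,0,1,0,0,1,0,0 for degrees 0…11.
(1 + q^2 + q^4 + q^6 + q^8) has coefficients 1,0,1,0,1,0,1,0,1,0,0,0 for degrees 0…11.
Multiplying by (1 + q^5) gives running coefficients 1,0,1,0,1,1,1,1,1,1,0,1 for degrees 0…11.
Finally multiplying by (1 + q^4 + q^8 + q^12 + q^16), the product of all factors after the first has coefficients 1,0,1,0,2,1,2,1,3,2,2,2 for degrees 0…11.
[q^11] = 1·2 + 1·3 + 1·1 + 1·1 = 7.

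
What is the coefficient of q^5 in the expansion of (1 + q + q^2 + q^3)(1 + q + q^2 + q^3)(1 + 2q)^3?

92

(1 + q + q^2 + q^3) has coefficients 1,1,1,1 for degrees 0…3.
(1 + q + q^2 + q^3) has coefficients 1,1,1,1,0,0 for degrees 0…5.
Finally multiplying by (1 + 2q)^3, the product of all factors after the first has coefficients 1,7,19,27,26,20 for degrees 0…5.
[q^5] = 1·20 + 1·26 + 1·27 + 1·19 = 92.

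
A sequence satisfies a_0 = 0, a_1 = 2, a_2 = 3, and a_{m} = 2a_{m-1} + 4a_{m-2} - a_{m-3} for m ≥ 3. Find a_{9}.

12674

The ordinary generating function has denominator 1 - 2t - 4t^2 + t^3.
Iterating the recurrence: a_0,…,a_{9} = 0, 2, 3, 14, 38, 129, 396, 1270, 3995, 12674.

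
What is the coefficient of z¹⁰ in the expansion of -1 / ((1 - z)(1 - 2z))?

-2047

The denominator gives the recurrence a_n = 3a_(n−1) − 2a_(n−2) for n ≥ 2; the numerator fixes a_0 = -1, a_1 = -3.
Iterating: -1, -3, -7, -15, -31, -63, -127, -255, -511, -1023, -2047, so a_10 = -2047.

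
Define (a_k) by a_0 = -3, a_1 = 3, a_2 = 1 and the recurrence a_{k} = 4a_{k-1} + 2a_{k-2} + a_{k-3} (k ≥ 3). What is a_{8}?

13353

The ordinary generating function has denominator 1 - 4x - 2x^2 - x^3.
Iterating the recurrence: a_0,…,a_{8} = -3, 3, 1, 7, 33, 147, 661, 2971, 13353.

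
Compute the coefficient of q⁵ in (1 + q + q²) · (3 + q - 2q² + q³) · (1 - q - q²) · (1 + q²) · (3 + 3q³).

(1 + q + q²) has coefficients 1,1,1 for degrees 0…2.
(3 + q - 2q² + q³) has coefficients 3,1,-2,1,0,0 for degrees 0…5.
Multiplying by (1 - q - q²) gives running coefficients 3,-2,-6,2,1,-1 for degrees 0…5.
Multiplying by (1 + q²) gives running coefficients 3,-2,-3,0,-5,1 for degrees 0…5.
Finally multiplying by (3 + 3q³), the product of all factors after the first has coefficients 9,-6,-9,9,-21,-6 for degrees 0…5.
[q⁵] = 1·(-6) + 1·(-21) + 1·9 = -18.

-18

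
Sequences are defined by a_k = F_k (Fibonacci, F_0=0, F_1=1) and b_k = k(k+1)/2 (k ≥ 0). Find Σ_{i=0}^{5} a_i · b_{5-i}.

The convolution is the x^5 coefficient of A(x)B(x).
Σ = 0·15 + 1·10 + 1·6 + 2·3 + 3·1 + 5·0 = 25.

25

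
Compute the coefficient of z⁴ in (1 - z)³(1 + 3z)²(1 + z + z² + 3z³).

14

(1 - z)³ has coefficients 1,-3,3,-1 for degrees 0…3.
(1 + 3z)² has coefficients 1,6,9,0,0 for degrees 0…4.
Finally multiplying by (1 + z + z² + 3z³), the product of all factors after the first has coefficients 1,7,16,18,27 for degrees 0…4.
[z⁴] = 1·27 − 3·18 + 3·16 − 1·7 = 14.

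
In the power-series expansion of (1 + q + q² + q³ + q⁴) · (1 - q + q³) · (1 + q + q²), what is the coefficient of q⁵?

2

(1 + q + q² + q³ + q⁴) has coefficients 1,1,1,1,1 for degrees 0…4.
(1 - q + q³) has coefficients 1,-1,0,1,0,0 for degrees 0…5.
Finally multiplying by (1 + q + q²), the product of all factors after the first has coefficients 1,0,0,0,1,1 for degrees 0…5.
[q⁵] = 1·1 + 1·1 + 1·0 + 1·0 + 1·0 = 2.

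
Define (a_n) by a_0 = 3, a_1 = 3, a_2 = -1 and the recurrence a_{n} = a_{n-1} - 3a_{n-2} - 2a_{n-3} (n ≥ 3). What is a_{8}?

-357

The ordinary generating function has denominator 1 - q + 3q^2 + 2q^3.
Iterating the recurrence: a_0,…,a_{8} = 3, 3, -1, -16, -19, 31, 120, 65, -357.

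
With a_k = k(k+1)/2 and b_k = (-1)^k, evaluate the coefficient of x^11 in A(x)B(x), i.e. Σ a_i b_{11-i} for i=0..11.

Write out a_i and b_{11-i} for i = 0,…,11 and sum the products.
Σ = 0·(-1) + 1·1 + 3·(-1) + 6·1 + 10·(-1) + 15·1 + 21·(-1) + 28·1 + 36·(-1) + 45·1 + 55·(-1) + 66·1 = 36.

36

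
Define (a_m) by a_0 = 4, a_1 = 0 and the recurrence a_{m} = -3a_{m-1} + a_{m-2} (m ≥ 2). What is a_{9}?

The ordinary generating function has denominator 1 + 3q - q^2.
Iterating the recurrence: a_0,…,a_{9} = 4, 0, 4, -12, 40, -132, 436, -1440, 4756, -15708.

-15708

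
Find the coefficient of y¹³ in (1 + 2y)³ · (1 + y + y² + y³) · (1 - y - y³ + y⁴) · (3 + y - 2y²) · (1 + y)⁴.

-8

(1 + 2y)³ has coefficients 1,6,12,8 for degrees 0…3.
(1 + y + y² + y³) has coefficients 1,1,1,1,0,0,0,0,0,0,0,0,0,0 for degrees 0…13.
Multiplying by (1 - y - y³ + y⁴) gives running coefficients 1,0,0,-1,-1,0,0,1,0,0,0,0,0,0 for degrees 0…13.
Multiplying by (3 + y - 2y²) gives running coefficients 3,1,-2,-3,-4,1,2,3,1,-2,0,0,0,0 for degrees 0…13.
Finally multiplying by (1 + y)⁴, the product of all factors after the first has coefficients 3,13,20,7,-21,-40,-32,-2,25,29,12,-5,-7,-2 for degrees 0…13.
[y¹³] = 1·(-2) + 6·(-7) + 12·(-5) + 8·12 = -8.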